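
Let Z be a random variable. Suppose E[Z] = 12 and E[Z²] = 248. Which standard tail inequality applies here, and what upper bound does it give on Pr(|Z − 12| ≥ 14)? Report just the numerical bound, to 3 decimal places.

The first two moments determine the variance, so Chebyshev's inequality is the sharpest standard bound available.
Var(Z) = E[Z²] − (E[Z])² = 248 − 144 = 104.
Chebyshev's inequality: Pr(|Z − μ| ≥ t) ≤ Var(Z)/t² = 104/196 = 0.5306.

0.531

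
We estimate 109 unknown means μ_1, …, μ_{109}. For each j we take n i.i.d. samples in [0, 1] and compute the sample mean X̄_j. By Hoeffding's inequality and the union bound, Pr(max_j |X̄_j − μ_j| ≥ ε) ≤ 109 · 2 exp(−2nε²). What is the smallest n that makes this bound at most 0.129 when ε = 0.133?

211

Need 2·109·exp(−2nε²) ≤ 0.129, i.e. exp(−2nε²) ≤ 0.129/218.
So 2nε² ≥ ln(218/0.129) = 7.432438.
Hence n ≥ 7.432438/(2·0.133²) = 210.086.
The smallest integer n is 211.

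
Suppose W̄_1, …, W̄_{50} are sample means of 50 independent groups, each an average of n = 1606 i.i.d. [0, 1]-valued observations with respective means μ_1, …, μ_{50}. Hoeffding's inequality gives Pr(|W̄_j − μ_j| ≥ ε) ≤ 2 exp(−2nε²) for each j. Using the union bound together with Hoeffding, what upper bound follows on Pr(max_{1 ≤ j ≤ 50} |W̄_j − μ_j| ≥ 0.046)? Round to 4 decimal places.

0.1118

Per-experiment Hoeffding bound: 2·exp(−2·1606·0.046²) = 2·exp(−6.79659) = 0.0022352.
Union bound over 50 events: 50·0.0022352 = 0.11176.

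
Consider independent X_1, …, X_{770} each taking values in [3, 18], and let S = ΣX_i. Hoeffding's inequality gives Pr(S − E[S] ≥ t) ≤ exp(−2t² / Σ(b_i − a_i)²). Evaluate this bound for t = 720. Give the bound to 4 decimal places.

Σ(b_i − a_i)² = 770·(15)² = 173250.
Exponent = 2·720²/173250 = 5.9844.
Bound = exp(−5.9844) = 0.00252.

0.0025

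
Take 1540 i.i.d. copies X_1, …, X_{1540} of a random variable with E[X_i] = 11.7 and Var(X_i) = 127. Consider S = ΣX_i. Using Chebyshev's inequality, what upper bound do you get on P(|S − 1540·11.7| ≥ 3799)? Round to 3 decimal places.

Var(S) = n·Var(X_i) = 1540·127 = 195580.
Chebyshev: P(|S − 1540·11.7| ≥ 3799) ≤ Var(S)/3799² = 195580/14432401 = 0.0136.

0.014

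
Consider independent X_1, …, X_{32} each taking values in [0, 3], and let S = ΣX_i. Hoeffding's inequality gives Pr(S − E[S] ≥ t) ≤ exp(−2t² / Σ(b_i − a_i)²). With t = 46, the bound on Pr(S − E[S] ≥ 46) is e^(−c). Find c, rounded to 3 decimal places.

14.694

Σ(b_i − a_i)² = 32·(3)² = 288.
c = 2t²/288 = 2·46²/288 = 14.6944.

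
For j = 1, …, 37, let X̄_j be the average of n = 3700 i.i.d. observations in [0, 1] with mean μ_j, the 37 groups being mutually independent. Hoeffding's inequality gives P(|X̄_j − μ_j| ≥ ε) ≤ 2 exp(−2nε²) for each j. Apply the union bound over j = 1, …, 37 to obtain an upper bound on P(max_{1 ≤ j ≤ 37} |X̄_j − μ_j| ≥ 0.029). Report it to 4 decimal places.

0.1467

Per-experiment Hoeffding bound: 2·exp(−2·3700·0.029²) = 2·exp(−6.22340) = 0.003965.
Union bound over 37 events: 37·0.003965 = 0.14670.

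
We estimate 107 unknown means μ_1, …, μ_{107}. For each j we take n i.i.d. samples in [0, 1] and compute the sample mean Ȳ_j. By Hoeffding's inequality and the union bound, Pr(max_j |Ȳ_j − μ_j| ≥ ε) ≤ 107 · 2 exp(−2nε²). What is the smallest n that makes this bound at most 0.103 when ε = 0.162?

Need 2·107·exp(−2nε²) ≤ 0.103, i.e. exp(−2nε²) ≤ 0.103/214.
So 2nε² ≥ ln(214/0.103) = 7.639002.
Hence n ≥ 7.639002/(2·0.162²) = 145.538.
The smallest integer n is 146.

146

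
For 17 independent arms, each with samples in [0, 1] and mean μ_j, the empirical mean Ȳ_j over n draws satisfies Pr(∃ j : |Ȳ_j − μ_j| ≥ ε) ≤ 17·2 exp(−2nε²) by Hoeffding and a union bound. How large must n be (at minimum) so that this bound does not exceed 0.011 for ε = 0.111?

Need 2·17·exp(−2nε²) ≤ 0.011, i.e. exp(−2nε²) ≤ 0.011/34.
So 2nε² ≥ ln(34/0.011) = 8.036221.
Hence n ≥ 8.036221/(2·0.111²) = 326.119.
The smallest integer n is 327.

327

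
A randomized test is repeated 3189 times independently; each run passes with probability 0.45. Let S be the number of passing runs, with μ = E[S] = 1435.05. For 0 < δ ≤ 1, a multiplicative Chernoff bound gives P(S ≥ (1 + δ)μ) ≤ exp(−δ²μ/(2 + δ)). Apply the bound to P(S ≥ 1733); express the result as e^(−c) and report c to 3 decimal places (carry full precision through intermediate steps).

28.022

Write 1733 = (1 + δ)μ, so δ = 1733/1435.05 − 1 = 0.2076234…
Then the exponent is δ²μ/(2 + δ) = (1733 − μ)² / (μ·(2 + δ)) = 28.021718.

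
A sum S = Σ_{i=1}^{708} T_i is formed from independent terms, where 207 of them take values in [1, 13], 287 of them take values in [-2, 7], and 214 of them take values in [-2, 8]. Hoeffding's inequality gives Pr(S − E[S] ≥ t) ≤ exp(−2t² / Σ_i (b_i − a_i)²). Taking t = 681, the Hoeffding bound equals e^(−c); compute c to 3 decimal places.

Σ(b_i − a_i)² = 207·12² + 287·9² + 214·10² = 74455.
c = 2t² / 74455 = 2·681² / 74455 = 12.4575.

12.457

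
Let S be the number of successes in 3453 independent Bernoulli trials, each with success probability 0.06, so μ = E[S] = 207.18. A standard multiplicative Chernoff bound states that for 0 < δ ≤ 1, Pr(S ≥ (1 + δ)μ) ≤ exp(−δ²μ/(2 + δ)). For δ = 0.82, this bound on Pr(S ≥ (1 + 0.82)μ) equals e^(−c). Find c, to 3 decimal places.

c = δ²μ/(2 + δ) = 0.82²·207.18/(2 + 0.82) = 49.3999.

49.400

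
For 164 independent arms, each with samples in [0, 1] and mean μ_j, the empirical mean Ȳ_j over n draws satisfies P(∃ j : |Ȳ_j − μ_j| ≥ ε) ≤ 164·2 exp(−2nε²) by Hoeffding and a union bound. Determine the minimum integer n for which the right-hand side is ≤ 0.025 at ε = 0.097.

Need 2·164·exp(−2nε²) ≤ 0.025, i.e. exp(−2nε²) ≤ 0.025/328.
So 2nε² ≥ ln(328/0.025) = 9.481893.
Hence n ≥ 9.481893/(2·0.097²) = 503.874.
The smallest integer n is 504.

504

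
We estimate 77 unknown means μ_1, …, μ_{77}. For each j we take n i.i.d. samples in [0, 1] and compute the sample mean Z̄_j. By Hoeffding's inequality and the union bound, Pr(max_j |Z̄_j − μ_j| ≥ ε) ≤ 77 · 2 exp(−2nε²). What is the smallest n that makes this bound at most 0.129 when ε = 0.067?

Need 2·77·exp(−2nε²) ≤ 0.129, i.e. exp(−2nε²) ≤ 0.129/154.
So 2nε² ≥ ln(154/0.129) = 7.084895.
Hence n ≥ 7.084895/(2·0.067²) = 789.140.
The smallest integer n is 790.

790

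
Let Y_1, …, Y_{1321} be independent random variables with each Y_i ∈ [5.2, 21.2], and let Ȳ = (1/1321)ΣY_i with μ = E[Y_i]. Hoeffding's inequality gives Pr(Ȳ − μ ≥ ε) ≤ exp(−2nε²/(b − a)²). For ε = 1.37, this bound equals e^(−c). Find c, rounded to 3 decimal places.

c = 2nε²/(b − a)² = 2·1321·1.37² / 16² = 19.3702.

19.370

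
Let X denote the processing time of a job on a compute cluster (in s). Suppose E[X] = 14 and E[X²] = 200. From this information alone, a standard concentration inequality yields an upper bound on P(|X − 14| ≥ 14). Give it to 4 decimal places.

0.0204

The first two moments determine the variance, so Chebyshev's inequality is the sharpest standard bound available.
Var(X) = E[X²] − (E[X])² = 200 − 196 = 4.
Chebyshev's inequality: P(|X − μ| ≥ t) ≤ Var(X)/t² = 4/196 = 0.0204.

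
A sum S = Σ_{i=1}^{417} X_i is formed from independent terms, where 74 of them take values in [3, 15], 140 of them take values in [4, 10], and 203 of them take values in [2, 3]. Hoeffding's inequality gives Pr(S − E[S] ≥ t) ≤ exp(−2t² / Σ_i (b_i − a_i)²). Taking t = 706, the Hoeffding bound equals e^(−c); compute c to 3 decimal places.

62.700

Σ(b_i − a_i)² = 74·12² + 140·6² + 203·1² = 15899.
c = 2t² / 15899 = 2·706² / 15899 = 62.7003.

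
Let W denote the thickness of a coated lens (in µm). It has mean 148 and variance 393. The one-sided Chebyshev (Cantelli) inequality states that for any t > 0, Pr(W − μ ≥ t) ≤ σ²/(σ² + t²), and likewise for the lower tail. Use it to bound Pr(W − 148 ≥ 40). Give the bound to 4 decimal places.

0.1972

Here σ² = 393 and t = 40, so σ² + t² = 1993.
Cantelli's bound: 393/1993 = 0.1972.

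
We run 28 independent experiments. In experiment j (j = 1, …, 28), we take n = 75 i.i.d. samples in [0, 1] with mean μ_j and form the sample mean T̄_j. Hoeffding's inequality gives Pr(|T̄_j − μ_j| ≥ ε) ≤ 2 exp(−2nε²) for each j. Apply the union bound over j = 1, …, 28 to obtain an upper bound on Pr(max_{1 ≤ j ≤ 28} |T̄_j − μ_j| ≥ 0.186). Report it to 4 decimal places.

Per-experiment Hoeffding bound: 2·exp(−2·75·0.186²) = 2·exp(−5.18940) = 0.011151.
Union bound over 28 events: 28·0.011151 = 0.31222.

0.3122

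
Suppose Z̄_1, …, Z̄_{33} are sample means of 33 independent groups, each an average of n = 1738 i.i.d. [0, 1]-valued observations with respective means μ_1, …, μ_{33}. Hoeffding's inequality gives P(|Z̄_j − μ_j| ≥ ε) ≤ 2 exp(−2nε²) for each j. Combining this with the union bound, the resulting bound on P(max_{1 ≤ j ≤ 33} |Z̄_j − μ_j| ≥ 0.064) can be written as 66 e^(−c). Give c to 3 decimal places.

14.238

Union bound over the 33 events: P(max_{1 ≤ j ≤ 33} |Z̄_j − μ_j| ≥ 0.064) ≤ 33·2·exp(−2nε²) = 66 exp(−2·1738·0.064²).
So c = 2·1738·0.064² = 14.2377.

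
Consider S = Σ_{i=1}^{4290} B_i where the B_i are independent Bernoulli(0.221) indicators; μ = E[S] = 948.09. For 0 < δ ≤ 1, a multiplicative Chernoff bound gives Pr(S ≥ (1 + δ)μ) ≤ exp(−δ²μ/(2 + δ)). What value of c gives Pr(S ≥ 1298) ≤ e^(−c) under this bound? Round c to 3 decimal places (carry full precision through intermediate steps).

54.511

Write 1298 = (1 + δ)μ, so δ = 1298/948.09 − 1 = 0.3690683…
Then the exponent is δ²μ/(2 + δ) = (1298 − μ)² / (μ·(2 + δ)) = 54.511176.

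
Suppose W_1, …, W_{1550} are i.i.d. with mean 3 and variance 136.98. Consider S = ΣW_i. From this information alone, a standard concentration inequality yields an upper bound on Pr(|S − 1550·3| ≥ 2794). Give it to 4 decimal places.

0.0272

With mean and variance of each term known, Chebyshev's inequality bounds the deviation of the sum (or sample mean).
Var(S) = n·Var(W_i) = 1550·136.98 = 212319.
Chebyshev: Pr(|S − 1550·3| ≥ 2794) ≤ Var(S)/2794² = 212319/7806436 = 0.0272.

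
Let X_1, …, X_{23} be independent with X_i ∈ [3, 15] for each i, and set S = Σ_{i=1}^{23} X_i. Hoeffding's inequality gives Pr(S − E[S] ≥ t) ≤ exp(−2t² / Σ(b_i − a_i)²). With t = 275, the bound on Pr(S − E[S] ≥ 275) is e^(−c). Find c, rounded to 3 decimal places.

45.667

Σ(b_i − a_i)² = 23·(12)² = 3312.
c = 2t²/3312 = 2·275²/3312 = 45.6673.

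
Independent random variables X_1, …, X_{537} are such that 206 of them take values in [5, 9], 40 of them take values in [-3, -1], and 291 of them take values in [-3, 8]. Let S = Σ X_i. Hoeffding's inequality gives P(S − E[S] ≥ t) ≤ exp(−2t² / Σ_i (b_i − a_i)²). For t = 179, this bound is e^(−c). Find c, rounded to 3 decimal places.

Σ(b_i − a_i)² = 206·4² + 40·2² + 291·11² = 38667.
c = 2t² / 38667 = 2·179² / 38667 = 1.6573.

1.657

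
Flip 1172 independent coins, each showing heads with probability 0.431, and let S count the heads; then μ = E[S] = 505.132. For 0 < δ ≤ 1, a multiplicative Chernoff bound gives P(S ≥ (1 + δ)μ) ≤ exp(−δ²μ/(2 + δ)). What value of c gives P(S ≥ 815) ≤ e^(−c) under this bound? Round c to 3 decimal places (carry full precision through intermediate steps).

Write 815 = (1 + δ)μ, so δ = 815/505.132 − 1 = 0.6134397…
Then the exponent is δ²μ/(2 + δ) = (815 − μ)² / (μ·(2 + δ)) = 72.733770.

72.734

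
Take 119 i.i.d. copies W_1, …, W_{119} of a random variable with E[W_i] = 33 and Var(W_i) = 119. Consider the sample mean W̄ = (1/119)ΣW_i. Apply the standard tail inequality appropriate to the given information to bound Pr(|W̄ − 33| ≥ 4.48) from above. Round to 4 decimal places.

0.0498

With mean and variance of each term known, Chebyshev's inequality bounds the deviation of the sum (or sample mean).
Var(W̄) = Var(W_i)/n = 119/119 = 1.
Chebyshev: Pr(|W̄ − 33| ≥ 4.48) ≤ Var(W̄)/(4.48)² = 119/(119·4.48²) = 0.0498.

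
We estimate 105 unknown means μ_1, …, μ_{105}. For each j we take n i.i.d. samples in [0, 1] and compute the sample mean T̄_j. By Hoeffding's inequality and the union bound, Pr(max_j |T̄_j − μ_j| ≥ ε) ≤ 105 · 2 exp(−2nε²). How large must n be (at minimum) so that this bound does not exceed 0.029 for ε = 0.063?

Need 2·105·exp(−2nε²) ≤ 0.029, i.e. exp(−2nε²) ≤ 0.029/210.
So 2nε² ≥ ln(210/0.029) = 8.887567.
Hence n ≥ 8.887567/(2·0.063²) = 1119.623.
The smallest integer n is 1120.

1120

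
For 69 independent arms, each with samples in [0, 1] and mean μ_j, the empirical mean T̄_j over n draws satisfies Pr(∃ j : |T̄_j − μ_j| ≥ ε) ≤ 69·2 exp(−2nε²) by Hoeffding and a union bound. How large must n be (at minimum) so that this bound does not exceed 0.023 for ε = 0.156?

179

Need 2·69·exp(−2nε²) ≤ 0.023, i.e. exp(−2nε²) ≤ 0.023/138.
So 2nε² ≥ ln(138/0.023) = 8.699515.
Hence n ≥ 8.699515/(2·0.156²) = 178.738.
The smallest integer n is 179.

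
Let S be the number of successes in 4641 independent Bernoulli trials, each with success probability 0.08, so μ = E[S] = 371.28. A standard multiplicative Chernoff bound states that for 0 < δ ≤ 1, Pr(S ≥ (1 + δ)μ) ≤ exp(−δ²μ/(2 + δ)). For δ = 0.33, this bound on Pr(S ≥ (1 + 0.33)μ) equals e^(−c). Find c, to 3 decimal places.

17.353

c = δ²μ/(2 + δ) = 0.33²·371.28/(2 + 0.33) = 17.3530.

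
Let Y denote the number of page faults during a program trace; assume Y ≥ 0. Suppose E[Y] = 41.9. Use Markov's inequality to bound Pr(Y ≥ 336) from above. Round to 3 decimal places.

0.125

Markov's inequality: for a non-negative random variable, Pr(Y ≥ a) ≤ E[Y]/a.
Here E[Y] = 41.9 and a = 336, so the bound is 41.9/336 = 0.1247.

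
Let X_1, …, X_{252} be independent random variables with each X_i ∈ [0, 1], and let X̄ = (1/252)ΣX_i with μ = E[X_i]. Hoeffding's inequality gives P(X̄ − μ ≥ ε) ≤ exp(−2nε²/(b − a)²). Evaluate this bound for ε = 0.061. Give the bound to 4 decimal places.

0.1533

Exponent: 2nε²/(b − a)² = 2·252·0.061² / 1² = 1.87538.
Bound = exp(−1.87538) = 0.15330.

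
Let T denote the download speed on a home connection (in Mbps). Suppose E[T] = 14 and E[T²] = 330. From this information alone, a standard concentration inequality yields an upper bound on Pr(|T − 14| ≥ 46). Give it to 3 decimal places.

The first two moments determine the variance, so Chebyshev's inequality is the sharpest standard bound available.
Var(T) = E[T²] − (E[T])² = 330 − 196 = 134.
Chebyshev's inequality: Pr(|T − μ| ≥ t) ≤ Var(T)/t² = 134/2116 = 0.0633.

0.063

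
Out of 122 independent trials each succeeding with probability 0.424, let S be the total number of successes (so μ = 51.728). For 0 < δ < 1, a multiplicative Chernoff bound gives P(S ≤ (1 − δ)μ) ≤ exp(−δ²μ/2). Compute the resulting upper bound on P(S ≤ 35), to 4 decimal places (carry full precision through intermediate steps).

0.0669

Write 35 = (1 − δ)μ, so δ = 1 − 35/51.728 = 0.3233839…
Then the exponent is δ²μ/2 = (μ − 35)²/(2μ) = 2.704783.
Bound = exp(−2.704783) = 0.06688.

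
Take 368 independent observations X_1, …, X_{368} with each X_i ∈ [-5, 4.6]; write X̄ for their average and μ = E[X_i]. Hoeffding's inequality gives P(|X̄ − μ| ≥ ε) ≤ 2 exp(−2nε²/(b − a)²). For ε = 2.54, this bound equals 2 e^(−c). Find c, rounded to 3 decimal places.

c = 2nε²/(b − a)² = 2·368·2.54² / 9.6² = 51.5232.

51.523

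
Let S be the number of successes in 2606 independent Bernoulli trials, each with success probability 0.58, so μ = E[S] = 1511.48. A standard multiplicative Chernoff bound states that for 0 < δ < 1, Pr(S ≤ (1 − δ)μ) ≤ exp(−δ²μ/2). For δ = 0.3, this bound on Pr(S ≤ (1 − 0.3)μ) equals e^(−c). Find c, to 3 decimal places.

68.017

c = δ²μ/2 = 0.3²·1511.48/2 = 68.0166.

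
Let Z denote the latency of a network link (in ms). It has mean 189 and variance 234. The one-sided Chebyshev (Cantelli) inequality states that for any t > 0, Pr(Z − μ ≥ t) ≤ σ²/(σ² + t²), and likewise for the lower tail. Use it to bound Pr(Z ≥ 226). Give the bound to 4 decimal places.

Here σ² = 234 and t = 37, so σ² + t² = 1603.
Cantelli's bound: 234/1603 = 0.1460.

0.1460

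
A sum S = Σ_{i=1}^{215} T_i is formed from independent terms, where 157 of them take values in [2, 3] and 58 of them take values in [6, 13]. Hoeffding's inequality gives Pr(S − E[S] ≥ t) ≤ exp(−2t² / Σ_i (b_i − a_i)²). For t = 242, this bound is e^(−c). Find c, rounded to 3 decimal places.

Σ(b_i − a_i)² = 157·1² + 58·7² = 2999.
c = 2t² / 2999 = 2·242² / 2999 = 39.0557.

39.056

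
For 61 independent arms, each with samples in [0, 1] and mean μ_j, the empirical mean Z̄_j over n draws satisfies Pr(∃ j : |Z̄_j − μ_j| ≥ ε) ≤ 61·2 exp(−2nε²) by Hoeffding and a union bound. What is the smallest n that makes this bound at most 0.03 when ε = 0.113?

326

Need 2·61·exp(−2nε²) ≤ 0.03, i.e. exp(−2nε²) ≤ 0.03/122.
So 2nε² ≥ ln(122/0.03) = 8.310579.
Hence n ≥ 8.310579/(2·0.113²) = 325.420.
The smallest integer n is 326.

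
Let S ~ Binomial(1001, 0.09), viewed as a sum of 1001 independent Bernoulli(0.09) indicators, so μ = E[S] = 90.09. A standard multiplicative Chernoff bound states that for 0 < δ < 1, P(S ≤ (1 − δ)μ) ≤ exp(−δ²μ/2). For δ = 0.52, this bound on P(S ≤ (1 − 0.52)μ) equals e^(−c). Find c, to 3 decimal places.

12.180

c = δ²μ/2 = 0.52²·90.09/2 = 12.1802.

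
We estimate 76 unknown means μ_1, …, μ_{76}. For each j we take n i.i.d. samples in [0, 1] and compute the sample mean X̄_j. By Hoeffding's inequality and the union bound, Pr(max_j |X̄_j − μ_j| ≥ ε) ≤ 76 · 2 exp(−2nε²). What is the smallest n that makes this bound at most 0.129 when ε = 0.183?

106

Need 2·76·exp(−2nε²) ≤ 0.129, i.e. exp(−2nε²) ≤ 0.129/152.
So 2nε² ≥ ln(152/0.129) = 7.071823.
Hence n ≥ 7.071823/(2·0.183²) = 105.584.
The smallest integer n is 106.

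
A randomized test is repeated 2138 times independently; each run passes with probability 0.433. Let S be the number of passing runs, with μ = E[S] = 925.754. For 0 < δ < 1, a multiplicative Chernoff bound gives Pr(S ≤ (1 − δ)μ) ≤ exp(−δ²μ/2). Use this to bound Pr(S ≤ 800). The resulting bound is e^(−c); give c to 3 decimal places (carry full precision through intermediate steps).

Write 800 = (1 − δ)μ, so δ = 1 − 800/925.754 = 0.1358395…
Then the exponent is δ²μ/2 = (μ − 800)²/(2μ) = 8.541183.

8.541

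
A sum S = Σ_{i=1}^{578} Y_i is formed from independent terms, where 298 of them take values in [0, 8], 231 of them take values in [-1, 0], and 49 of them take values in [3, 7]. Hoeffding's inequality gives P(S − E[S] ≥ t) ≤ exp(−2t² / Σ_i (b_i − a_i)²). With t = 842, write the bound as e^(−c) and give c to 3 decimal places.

Σ(b_i − a_i)² = 298·8² + 231·1² + 49·4² = 20087.
c = 2t² / 20087 = 2·842² / 20087 = 70.5893.

70.589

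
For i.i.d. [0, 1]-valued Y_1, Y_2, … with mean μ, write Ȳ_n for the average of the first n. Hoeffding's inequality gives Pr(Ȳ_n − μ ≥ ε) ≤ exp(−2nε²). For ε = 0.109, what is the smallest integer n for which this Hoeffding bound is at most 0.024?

Require exp(−2nε²) ≤ 0.024, i.e. 2nε² ≥ ln(1/0.024) = 3.729701.
So n ≥ 3.729701 / (2·0.109²) = 156.961.
The smallest integer n is 157.

157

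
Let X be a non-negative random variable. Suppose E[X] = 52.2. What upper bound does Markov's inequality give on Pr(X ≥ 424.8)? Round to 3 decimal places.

0.123

Markov's inequality: for a non-negative random variable, Pr(X ≥ a) ≤ E[X]/a.
Here E[X] = 52.2 and a = 424.8, so the bound is 52.2/424.8 = 0.1229.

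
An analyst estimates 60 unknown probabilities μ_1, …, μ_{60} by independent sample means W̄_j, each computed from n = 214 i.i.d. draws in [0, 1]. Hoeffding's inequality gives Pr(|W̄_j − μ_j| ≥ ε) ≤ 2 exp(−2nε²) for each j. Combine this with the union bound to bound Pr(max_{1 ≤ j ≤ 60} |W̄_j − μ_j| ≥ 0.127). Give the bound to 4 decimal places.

0.1205

Per-experiment Hoeffding bound: 2·exp(−2·214·0.127²) = 2·exp(−6.90321) = 0.0020091.
Union bound over 60 events: 60·0.0020091 = 0.12055.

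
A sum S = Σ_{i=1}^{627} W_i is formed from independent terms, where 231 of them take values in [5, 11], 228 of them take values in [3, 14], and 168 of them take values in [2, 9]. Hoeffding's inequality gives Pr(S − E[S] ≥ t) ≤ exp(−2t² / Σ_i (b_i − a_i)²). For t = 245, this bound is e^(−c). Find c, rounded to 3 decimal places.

2.720

Σ(b_i − a_i)² = 231·6² + 228·11² + 168·7² = 44136.
c = 2t² / 44136 = 2·245² / 44136 = 2.7200.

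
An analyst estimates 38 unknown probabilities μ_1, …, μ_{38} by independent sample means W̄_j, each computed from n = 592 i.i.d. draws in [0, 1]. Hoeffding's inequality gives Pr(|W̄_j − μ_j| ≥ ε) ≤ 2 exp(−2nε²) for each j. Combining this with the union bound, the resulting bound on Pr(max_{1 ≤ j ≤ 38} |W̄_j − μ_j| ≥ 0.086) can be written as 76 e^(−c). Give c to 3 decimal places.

8.757

Union bound over the 38 events: Pr(max_{1 ≤ j ≤ 38} |W̄_j − μ_j| ≥ 0.086) ≤ 38·2·exp(−2nε²) = 76 exp(−2·592·0.086²).
So c = 2·592·0.086² = 8.7569.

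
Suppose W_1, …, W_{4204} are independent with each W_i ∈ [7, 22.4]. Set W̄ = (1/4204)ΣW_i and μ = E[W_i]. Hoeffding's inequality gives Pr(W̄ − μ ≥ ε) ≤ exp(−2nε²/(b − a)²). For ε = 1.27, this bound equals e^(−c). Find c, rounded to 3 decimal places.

57.182

c = 2nε²/(b − a)² = 2·4204·1.27² / 15.4² = 57.1819.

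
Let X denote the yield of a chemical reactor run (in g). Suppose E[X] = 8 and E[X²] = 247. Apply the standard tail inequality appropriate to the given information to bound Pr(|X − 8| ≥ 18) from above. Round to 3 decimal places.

0.565

The first two moments determine the variance, so Chebyshev's inequality is the sharpest standard bound available.
Var(X) = E[X²] − (E[X])² = 247 − 64 = 183.
Chebyshev's inequality: Pr(|X − μ| ≥ t) ≤ Var(X)/t² = 183/324 = 0.5648.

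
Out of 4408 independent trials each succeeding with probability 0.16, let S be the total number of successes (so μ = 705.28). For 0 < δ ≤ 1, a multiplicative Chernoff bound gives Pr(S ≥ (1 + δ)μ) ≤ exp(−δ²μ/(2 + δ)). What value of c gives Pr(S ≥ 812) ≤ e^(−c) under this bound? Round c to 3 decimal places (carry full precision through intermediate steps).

7.506

Write 812 = (1 + δ)μ, so δ = 812/705.28 − 1 = 0.1513158…
Then the exponent is δ²μ/(2 + δ) = (812 − μ)² / (μ·(2 + δ)) = 7.506300.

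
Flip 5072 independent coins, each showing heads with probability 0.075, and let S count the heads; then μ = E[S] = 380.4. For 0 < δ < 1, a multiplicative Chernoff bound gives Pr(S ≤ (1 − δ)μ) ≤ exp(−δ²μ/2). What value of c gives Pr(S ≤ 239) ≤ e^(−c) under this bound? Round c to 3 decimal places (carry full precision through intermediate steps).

26.280

Write 239 = (1 − δ)μ, so δ = 1 − 239/380.4 = 0.371714…
Then the exponent is δ²μ/2 = (μ − 239)²/(2μ) = 26.280179.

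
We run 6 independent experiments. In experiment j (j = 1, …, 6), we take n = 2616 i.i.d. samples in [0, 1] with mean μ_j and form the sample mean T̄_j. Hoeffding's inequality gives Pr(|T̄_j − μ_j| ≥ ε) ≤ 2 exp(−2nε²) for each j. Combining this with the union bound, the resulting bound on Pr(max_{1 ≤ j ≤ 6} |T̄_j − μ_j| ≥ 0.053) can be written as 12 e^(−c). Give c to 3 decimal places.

Union bound over the 6 events: Pr(max_{1 ≤ j ≤ 6} |T̄_j − μ_j| ≥ 0.053) ≤ 6·2·exp(−2nε²) = 12 exp(−2·2616·0.053²).
So c = 2·2616·0.053² = 14.6967.

14.697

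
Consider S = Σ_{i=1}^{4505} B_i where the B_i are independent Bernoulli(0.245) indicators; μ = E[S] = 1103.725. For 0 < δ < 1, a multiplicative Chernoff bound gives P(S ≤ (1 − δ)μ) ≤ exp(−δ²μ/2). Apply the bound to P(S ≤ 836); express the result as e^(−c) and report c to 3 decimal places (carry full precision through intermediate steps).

32.470

Write 836 = (1 − δ)μ, so δ = 1 − 836/1103.725 = 0.242565…
Then the exponent is δ²μ/2 = (μ − 836)²/(2μ) = 32.470351.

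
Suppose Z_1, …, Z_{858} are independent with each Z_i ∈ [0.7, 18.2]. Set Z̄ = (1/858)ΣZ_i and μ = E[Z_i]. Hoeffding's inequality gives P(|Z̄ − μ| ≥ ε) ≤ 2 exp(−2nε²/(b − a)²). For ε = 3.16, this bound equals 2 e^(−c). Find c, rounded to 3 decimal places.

55.952

c = 2nε²/(b − a)² = 2·858·3.16² / 17.5² = 55.9520.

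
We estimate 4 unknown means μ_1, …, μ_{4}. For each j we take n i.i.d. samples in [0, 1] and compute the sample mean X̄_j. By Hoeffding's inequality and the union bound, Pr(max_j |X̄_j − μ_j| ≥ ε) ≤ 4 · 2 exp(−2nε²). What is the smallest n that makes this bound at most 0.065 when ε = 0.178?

76

Need 2·4·exp(−2nε²) ≤ 0.065, i.e. exp(−2nε²) ≤ 0.065/8.
So 2nε² ≥ ln(8/0.065) = 4.812810.
Hence n ≥ 4.812810/(2·0.178²) = 75.950.
The smallest integer n is 76.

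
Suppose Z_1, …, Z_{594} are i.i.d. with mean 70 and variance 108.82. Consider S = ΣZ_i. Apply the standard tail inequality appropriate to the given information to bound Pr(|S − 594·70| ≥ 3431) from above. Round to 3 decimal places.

With mean and variance of each term known, Chebyshev's inequality bounds the deviation of the sum (or sample mean).
Var(S) = n·Var(Z_i) = 594·108.82 = 64639.08.
Chebyshev: Pr(|S − 594·70| ≥ 3431) ≤ Var(S)/3431² = 64639.08/11771761 = 0.0055.

0.005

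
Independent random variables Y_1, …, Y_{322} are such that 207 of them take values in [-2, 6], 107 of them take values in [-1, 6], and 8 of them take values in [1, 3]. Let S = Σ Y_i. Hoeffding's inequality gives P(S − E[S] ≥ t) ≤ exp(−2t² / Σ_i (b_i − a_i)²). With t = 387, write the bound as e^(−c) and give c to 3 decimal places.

16.171

Σ(b_i − a_i)² = 207·8² + 107·7² + 8·2² = 18523.
c = 2t² / 18523 = 2·387² / 18523 = 16.1711.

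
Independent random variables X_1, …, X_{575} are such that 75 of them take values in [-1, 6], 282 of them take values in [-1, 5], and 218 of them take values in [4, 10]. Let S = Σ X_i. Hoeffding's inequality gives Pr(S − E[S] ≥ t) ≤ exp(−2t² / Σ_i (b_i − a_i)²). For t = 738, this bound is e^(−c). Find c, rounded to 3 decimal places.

50.256

Σ(b_i − a_i)² = 75·7² + 282·6² + 218·6² = 21675.
c = 2t² / 21675 = 2·738² / 21675 = 50.2555.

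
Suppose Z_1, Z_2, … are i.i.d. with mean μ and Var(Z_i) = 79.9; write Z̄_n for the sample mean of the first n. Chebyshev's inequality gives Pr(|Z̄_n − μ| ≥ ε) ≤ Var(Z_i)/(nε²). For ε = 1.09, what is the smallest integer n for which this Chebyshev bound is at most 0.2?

Require 79.9/(n·1.09²) ≤ 0.2, i.e. n ≥ 79.9/(0.2·1.09²) = 336.251.
The smallest integer n is 337.

337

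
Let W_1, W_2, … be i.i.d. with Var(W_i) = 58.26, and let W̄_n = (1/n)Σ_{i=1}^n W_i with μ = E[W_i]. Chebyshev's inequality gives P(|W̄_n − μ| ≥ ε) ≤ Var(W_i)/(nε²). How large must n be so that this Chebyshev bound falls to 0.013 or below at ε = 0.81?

6831

Require 58.26/(n·0.81²) ≤ 0.013, i.e. n ≥ 58.26/(0.013·0.81²) = 6830.572.
The smallest integer n is 6831.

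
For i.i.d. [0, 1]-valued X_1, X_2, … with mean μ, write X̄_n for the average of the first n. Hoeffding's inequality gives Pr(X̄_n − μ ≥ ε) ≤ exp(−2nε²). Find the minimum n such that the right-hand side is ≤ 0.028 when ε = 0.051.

688

Require exp(−2nε²) ≤ 0.028, i.e. 2nε² ≥ ln(1/0.028) = 3.575551.
So n ≥ 3.575551 / (2·0.051²) = 687.342.
The smallest integer n is 688.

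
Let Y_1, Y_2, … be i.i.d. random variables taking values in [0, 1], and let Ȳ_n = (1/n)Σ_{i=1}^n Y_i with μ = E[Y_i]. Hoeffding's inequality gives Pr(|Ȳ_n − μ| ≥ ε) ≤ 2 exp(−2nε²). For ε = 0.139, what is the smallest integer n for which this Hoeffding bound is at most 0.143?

69

Require 2·exp(−2nε²) ≤ 0.143, i.e. 2nε² ≥ ln(2/0.143) = 2.638058.
So n ≥ 2.638058 / (2·0.139²) = 68.269.
The smallest integer n is 69.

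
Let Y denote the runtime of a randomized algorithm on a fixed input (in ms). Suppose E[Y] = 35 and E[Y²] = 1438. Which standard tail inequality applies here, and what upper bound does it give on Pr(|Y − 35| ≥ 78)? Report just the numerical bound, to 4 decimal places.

The first two moments determine the variance, so Chebyshev's inequality is the sharpest standard bound available.
Var(Y) = E[Y²] − (E[Y])² = 1438 − 1225 = 213.
Chebyshev's inequality: Pr(|Y − μ| ≥ t) ≤ Var(Y)/t² = 213/6084 = 0.0350.

0.0350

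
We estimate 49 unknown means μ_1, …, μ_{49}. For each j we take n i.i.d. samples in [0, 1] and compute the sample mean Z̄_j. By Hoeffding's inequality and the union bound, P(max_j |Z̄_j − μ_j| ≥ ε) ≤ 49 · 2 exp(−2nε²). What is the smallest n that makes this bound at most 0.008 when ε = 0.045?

Need 2·49·exp(−2nε²) ≤ 0.008, i.e. exp(−2nε²) ≤ 0.008/98.
So 2nε² ≥ ln(98/0.008) = 9.413281.
Hence n ≥ 9.413281/(2·0.045²) = 2324.267.
The smallest integer n is 2325.

2325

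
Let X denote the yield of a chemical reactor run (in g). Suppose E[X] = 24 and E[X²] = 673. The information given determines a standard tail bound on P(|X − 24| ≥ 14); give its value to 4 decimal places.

The first two moments determine the variance, so Chebyshev's inequality is the sharpest standard bound available.
Var(X) = E[X²] − (E[X])² = 673 − 576 = 97.
Chebyshev's inequality: P(|X − μ| ≥ t) ≤ Var(X)/t² = 97/196 = 0.4949.

0.4949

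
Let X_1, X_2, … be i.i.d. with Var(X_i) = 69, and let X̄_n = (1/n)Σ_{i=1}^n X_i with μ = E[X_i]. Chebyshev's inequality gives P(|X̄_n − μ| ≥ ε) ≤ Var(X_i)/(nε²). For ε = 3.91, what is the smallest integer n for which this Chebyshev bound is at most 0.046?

99

Require 69/(n·3.91²) ≤ 0.046, i.e. n ≥ 69/(0.046·3.91²) = 98.116.
The smallest integer n is 99.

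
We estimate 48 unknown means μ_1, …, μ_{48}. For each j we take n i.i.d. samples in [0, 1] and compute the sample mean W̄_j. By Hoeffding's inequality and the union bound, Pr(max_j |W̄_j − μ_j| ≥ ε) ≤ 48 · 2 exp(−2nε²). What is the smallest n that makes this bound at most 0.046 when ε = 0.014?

Need 2·48·exp(−2nε²) ≤ 0.046, i.e. exp(−2nε²) ≤ 0.046/96.
So 2nε² ≥ ln(96/0.046) = 7.643462.
Hence n ≥ 7.643462/(2·0.014²) = 19498.628.
The smallest integer n is 19499.

19499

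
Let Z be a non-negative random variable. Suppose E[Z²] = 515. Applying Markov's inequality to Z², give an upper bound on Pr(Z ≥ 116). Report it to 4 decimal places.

0.0383

Since Z ≥ 0, the event {Z ≥ 116} is the same as {Z² ≥ 13456}.
Markov's inequality applied to Z² gives Pr(Z² ≥ 13456) ≤ E[Z²]/13456 = 515/13456 = 0.0383.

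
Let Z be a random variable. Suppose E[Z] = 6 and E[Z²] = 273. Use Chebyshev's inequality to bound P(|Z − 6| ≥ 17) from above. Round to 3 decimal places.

Var(Z) = E[Z²] − (E[Z])² = 273 − 36 = 237.
Chebyshev's inequality: P(|Z − μ| ≥ t) ≤ Var(Z)/t² = 237/289 = 0.8201.

0.820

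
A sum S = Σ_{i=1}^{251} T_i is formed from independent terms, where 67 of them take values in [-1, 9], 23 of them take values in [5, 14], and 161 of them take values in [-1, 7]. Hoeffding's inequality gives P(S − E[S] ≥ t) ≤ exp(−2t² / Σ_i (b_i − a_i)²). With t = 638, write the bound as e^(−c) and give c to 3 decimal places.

Σ(b_i − a_i)² = 67·10² + 23·9² + 161·8² = 18867.
c = 2t² / 18867 = 2·638² / 18867 = 43.1488.

43.149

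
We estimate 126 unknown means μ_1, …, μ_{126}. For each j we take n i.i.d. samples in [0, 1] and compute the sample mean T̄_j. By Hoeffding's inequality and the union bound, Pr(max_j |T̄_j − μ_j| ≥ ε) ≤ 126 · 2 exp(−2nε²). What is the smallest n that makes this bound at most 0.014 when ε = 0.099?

Need 2·126·exp(−2nε²) ≤ 0.014, i.e. exp(−2nε²) ≤ 0.014/252.
So 2nε² ≥ ln(252/0.014) = 9.798127.
Hence n ≥ 9.798127/(2·0.099²) = 499.853.
The smallest integer n is 500.

500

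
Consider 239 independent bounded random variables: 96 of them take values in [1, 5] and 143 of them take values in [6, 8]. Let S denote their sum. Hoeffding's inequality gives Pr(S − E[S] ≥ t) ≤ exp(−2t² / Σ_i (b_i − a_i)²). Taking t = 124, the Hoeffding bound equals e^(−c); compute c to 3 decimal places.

Σ(b_i − a_i)² = 96·4² + 143·2² = 2108.
c = 2t² / 2108 = 2·124² / 2108 = 14.5882.

14.588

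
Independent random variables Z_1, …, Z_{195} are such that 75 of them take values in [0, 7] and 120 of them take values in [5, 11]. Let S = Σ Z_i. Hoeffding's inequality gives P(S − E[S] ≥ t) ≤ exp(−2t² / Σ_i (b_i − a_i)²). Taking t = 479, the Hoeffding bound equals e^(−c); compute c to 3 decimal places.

Σ(b_i − a_i)² = 75·7² + 120·6² = 7995.
c = 2t² / 7995 = 2·479² / 7995 = 57.3961.

57.396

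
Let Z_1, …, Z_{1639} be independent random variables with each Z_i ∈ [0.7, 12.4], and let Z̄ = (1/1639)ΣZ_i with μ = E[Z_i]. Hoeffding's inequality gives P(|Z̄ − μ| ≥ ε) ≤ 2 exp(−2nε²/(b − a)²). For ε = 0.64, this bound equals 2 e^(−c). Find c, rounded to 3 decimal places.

c = 2nε²/(b − a)² = 2·1639·0.64² / 11.7² = 9.8084.

9.808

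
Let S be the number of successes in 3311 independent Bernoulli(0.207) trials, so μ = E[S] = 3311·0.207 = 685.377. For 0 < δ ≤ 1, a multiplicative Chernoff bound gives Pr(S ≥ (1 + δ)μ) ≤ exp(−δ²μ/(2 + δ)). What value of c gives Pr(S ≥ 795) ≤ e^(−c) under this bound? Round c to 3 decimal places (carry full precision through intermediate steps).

8.118

Write 795 = (1 + δ)μ, so δ = 795/685.377 − 1 = 0.1599455…
Then the exponent is δ²μ/(2 + δ) = (795 − μ)² / (μ·(2 + δ)) = 8.117663.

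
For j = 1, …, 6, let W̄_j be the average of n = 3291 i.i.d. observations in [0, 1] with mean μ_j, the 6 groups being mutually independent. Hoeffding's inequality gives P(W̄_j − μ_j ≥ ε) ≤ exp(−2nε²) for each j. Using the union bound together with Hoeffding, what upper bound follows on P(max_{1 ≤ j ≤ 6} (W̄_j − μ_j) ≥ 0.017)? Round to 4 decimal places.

Per-experiment Hoeffding bound: exp(−2·3291·0.017²) = exp(−1.90220) = 0.14924.
Union bound over 6 events: 6·0.14924 = 0.89544.

0.8954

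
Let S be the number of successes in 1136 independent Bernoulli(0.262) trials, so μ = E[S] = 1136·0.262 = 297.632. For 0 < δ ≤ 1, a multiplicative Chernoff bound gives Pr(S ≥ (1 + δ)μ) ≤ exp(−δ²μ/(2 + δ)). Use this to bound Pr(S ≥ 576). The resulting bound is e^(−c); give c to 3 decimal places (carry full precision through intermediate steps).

88.697

Write 576 = (1 + δ)μ, so δ = 576/297.632 − 1 = 0.9352758…
Then the exponent is δ²μ/(2 + δ) = (576 − μ)² / (μ·(2 + δ)) = 88.697236.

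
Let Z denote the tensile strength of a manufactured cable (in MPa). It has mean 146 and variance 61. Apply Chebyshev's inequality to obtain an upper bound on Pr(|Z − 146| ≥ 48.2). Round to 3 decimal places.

Chebyshev: Pr(|Z − μ| ≥ t) ≤ Var(Z)/t².
Bound = 61 / 2323.24 = 0.0263.

0.026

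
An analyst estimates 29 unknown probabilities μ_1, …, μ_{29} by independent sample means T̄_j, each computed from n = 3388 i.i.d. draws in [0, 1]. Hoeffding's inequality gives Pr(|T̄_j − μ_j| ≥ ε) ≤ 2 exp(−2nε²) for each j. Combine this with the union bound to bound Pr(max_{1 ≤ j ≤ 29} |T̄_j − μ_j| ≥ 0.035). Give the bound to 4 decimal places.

Per-experiment Hoeffding bound: 2·exp(−2·3388·0.035²) = 2·exp(−8.30060) = 0.00049674.
Union bound over 29 events: 29·0.00049674 = 0.01441.

0.0144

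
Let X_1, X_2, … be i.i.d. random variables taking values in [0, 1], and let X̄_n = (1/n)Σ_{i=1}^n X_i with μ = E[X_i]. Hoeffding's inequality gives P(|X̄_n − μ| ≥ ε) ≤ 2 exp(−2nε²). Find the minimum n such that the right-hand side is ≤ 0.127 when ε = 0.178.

44

Require 2·exp(−2nε²) ≤ 0.127, i.e. 2nε² ≥ ln(2/0.127) = 2.756715.
So n ≥ 2.756715 / (2·0.178²) = 43.503.
The smallest integer n is 44.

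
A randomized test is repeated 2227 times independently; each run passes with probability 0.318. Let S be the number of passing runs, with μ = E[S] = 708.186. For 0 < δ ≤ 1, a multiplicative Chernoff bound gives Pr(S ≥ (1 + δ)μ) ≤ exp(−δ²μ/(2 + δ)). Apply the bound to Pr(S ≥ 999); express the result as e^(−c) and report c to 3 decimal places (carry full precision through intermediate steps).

49.539

Write 999 = (1 + δ)μ, so δ = 999/708.186 − 1 = 0.4106464…
Then the exponent is δ²μ/(2 + δ) = (999 − μ)² / (μ·(2 + δ)) = 49.539290.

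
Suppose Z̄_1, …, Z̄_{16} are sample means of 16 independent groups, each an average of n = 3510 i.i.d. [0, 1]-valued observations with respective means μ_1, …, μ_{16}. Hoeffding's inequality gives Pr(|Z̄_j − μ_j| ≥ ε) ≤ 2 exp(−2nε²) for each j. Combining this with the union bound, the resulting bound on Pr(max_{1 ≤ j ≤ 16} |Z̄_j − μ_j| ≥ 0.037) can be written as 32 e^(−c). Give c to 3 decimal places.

9.610

Union bound over the 16 events: Pr(max_{1 ≤ j ≤ 16} |Z̄_j − μ_j| ≥ 0.037) ≤ 16·2·exp(−2nε²) = 32 exp(−2·3510·0.037²).
So c = 2·3510·0.037² = 9.6104.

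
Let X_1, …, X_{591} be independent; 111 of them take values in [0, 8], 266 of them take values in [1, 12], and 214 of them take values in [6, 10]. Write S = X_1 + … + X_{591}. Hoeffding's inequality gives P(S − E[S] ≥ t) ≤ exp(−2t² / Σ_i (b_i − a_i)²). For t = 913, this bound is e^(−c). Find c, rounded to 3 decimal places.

Σ(b_i − a_i)² = 111·8² + 266·11² + 214·4² = 42714.
c = 2t² / 42714 = 2·913² / 42714 = 39.0302.

39.030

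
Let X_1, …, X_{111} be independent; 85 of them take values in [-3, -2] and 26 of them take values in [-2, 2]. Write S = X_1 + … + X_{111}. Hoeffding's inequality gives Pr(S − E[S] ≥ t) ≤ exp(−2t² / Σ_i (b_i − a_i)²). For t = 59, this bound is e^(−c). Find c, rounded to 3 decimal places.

13.896

Σ(b_i − a_i)² = 85·1² + 26·4² = 501.
c = 2t² / 501 = 2·59² / 501 = 13.8962.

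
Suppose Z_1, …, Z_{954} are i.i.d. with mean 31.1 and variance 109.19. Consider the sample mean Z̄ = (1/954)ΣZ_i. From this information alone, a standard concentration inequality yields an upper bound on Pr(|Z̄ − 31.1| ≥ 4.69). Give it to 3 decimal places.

0.005

With mean and variance of each term known, Chebyshev's inequality bounds the deviation of the sum (or sample mean).
Var(Z̄) = Var(Z_i)/n = 109.19/954 = 0.11445.
Chebyshev: Pr(|Z̄ − 31.1| ≥ 4.69) ≤ Var(Z̄)/(4.69)² = 109.19/(954·4.69²) = 0.0052.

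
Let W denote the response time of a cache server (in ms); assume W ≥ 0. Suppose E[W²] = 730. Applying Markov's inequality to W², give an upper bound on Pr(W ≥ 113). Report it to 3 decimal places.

0.057

Since W ≥ 0, the event {W ≥ 113} is the same as {W² ≥ 12769}.
Markov's inequality applied to W² gives Pr(W² ≥ 12769) ≤ E[W²]/12769 = 730/12769 = 0.0572.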